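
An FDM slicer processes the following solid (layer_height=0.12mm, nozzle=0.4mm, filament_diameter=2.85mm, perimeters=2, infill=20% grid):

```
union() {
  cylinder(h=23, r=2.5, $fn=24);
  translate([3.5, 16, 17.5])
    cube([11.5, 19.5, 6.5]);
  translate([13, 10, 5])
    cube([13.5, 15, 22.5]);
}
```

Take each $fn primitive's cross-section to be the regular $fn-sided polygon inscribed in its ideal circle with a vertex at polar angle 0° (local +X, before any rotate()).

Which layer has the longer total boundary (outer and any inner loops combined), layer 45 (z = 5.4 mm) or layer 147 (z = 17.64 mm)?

layer 147 (z = 17.64 mm)

Layer 45 (z = 5.4): the r=2.5 cylinder gives a regular 24-gon of circumradius 2.5 (constant along its height) (perimeter = 2·24·2.500·sin(180°/24) = 15.66 mm); the cube at (3.5, 16) is absent (z outside [17.5, 24]); the 13.5×15 cube at (13, 10) contributes its full rectangle (perimeter 57.00 mm); Merging all regions: the 2 present regions are separate (no shared area or edge), so areas and boundary lengths simply add and each stays a separate island — boundary = 72.66 mm. So its perimeter = 72.66 mm. Layer 147 (z = 17.64): the r=2.5 cylinder gives a regular 24-gon of circumradius 2.5 (constant along its height) (perimeter = 2·24·2.500·sin(180°/24) = 15.66 mm); the cube at (3.5, 16) is present — its section is the full 11.5×19.5 rectangle (perimeter 62.00 mm); the 13.5×15 cube at (13, 10) contributes its full rectangle (perimeter 57.00 mm); Merging all regions: the regions partially overlap (shared area 18.00 mm²), so the edge portions inside another operand are dropped and the merged outline is re-measured after clipping — boundary = 112.66 mm. So its perimeter = 112.66 mm. Layer 147 is larger (112.66 vs 72.66 mm).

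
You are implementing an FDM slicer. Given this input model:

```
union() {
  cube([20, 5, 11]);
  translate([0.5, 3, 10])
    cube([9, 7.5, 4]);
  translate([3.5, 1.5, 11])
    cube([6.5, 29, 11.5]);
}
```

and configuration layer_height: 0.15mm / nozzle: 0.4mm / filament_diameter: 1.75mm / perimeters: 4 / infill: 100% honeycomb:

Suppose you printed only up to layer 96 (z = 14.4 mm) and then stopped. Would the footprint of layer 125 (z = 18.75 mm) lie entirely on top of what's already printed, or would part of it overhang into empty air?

entirely on top

Compare the two slices. At z = 14.4: the cube is not intersected at this z (z outside [0, 11]); the cube at (0.5, 3) does not reach this height (z outside [10, 14]); the cube at (3.5, 1.5) is present — its section is the full 6.5×29 rectangle (area 188.50 mm²); Taking the union: only the 6.5×29 cube at (3.5, 1.5) is present, so the union is just that shape — area = 188.50 mm². At z = 18.75: the cube does not reach this height (z outside [0, 11]); the cube at (0.5, 3) is not intersected at this z (z outside [10, 14]); the cube at (3.5, 1.5) is present — its section is the full 6.5×29 rectangle (area 188.50 mm²); Merging all regions: only the 6.5×29 cube at (3.5, 1.5) is present, so the union is just that shape — area = 188.50 mm². Checking containment: the cross-section at z = 18.75 is a subset of the cross-section at z = 14.4.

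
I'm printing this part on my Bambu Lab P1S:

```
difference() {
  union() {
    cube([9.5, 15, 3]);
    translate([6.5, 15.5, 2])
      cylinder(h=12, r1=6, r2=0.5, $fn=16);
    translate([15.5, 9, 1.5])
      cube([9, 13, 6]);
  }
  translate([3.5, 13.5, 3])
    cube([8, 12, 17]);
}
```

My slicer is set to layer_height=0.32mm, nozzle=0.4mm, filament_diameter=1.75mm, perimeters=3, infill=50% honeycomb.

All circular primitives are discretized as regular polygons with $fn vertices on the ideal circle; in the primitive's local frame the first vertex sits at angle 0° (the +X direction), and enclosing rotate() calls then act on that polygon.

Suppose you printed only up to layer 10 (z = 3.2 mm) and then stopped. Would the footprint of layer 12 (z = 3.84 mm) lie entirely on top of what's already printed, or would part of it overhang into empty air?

Compare the two slices. At z = 3.2: the cube is absent (z outside [0, 3]); the cone at (6.5, 15.5) (r1=6→r2=0.5) has section circumradius 5.450 here — a regular 16-gon (area = (16/2)·5.450²·sin(360°/16) = 90.93 mm²); the cube at (15.5, 9) is present — its section is the full 9×13 rectangle (area 117.00 mm²); Combining (union): the 2 present regions are separate (no shared area or edge), so areas and boundary lengths simply add and each stays a separate island — area = 207.93 mm²; the cube at (3.5, 13.5) is present — its section is the full 8×12 rectangle (area 96.00 mm²); Subtracting the remaining from the first: starting from the result so far (207.93 mm²), the 8×12 cube at (3.5, 13.5) partially overlaps it — only the 53.49 mm² overlap (of its 96.00 mm²) is removed, clipping the outline — area = 154.45 mm². At z = 3.84: the cube is not intersected at this z (z outside [0, 3]); the cone at (6.5, 15.5): at t=0.153 of its height the radius interpolates to r₁+(r₂−r₁)t = 5.157, giving a regular 16-gon of that circumradius (area = (16/2)·5.157²·sin(360°/16) = 81.41 mm²); the 9×13 cube at (15.5, 9) contributes its full rectangle (area 117.00 mm²); Combining (union): the 2 present regions are separate (no shared area or edge), so areas and boundary lengths simply add and each stays a separate island — area = 198.41 mm²; the 8×12 cube at (3.5, 13.5) contributes its full rectangle (area 96.00 mm²); Taking the first minus the rest: starting from the result so far (198.41 mm²), the 8×12 cube at (3.5, 13.5) partially overlaps it — only the 50.47 mm² overlap (of its 96.00 mm²) is removed, clipping the outline — area = 147.94 mm². Checking containment: the cross-section at z = 3.84 is a subset of the cross-section at z = 3.2.

entirely on top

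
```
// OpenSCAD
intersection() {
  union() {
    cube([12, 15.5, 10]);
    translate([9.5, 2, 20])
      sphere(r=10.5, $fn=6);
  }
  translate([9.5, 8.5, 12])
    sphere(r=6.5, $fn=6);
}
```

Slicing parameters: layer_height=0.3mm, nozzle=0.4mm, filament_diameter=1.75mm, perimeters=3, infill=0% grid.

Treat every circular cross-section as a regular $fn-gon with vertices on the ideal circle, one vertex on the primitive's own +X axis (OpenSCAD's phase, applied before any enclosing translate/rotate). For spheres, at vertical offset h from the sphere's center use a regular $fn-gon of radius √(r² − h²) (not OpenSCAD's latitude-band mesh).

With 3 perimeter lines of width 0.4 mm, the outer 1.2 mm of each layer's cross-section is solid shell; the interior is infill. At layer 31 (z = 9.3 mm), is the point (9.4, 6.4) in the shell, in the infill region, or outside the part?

infill

At z = 9.3 mm: the cube is present — its section is the full 12×15.5 rectangle; the sphere at (9.5, 2) does not reach this height (|z−center|=10.700 > r=10.5); Merging all regions: only the 12×15.5 cube is present, so the union is just that shape — 1 connected region; the sphere at (9.5, 8.5): section is a regular 6-gon, circumradius = √(r²−h²) = √(6.5²−2.7²) = 5.913; Taking the intersection: the r=6.5 sphere at (9.5, 8.5) partially overlaps that combined region; clipping to the common part keeps 71.02 mm² — 1 connected region. Overall, the cross-section is a single solid region. The nearest boundary edge runs (12.00, 13.62)→(12.00, 3.38); distance from the point to it = 2.60 mm. The point is inside the cross-section and 2.60 mm from the nearest boundary — more than the 1.2 mm shell width (3 × 0.4), so it's in the infill interior.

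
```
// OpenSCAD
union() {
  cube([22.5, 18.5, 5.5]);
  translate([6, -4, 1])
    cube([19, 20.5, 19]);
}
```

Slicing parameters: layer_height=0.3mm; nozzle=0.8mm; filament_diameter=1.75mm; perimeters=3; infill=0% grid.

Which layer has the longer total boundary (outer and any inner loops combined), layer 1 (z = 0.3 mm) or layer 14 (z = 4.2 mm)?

layer 14 (z = 4.2 mm)

Layer 1 (z = 0.3): the 22.5×18.5 cube contributes its full rectangle (perimeter 82.00 mm); the cube at (6, -4) does not reach this height (z outside [1, 20]); Combining (union): only the 22.5×18.5 cube is present, so the union is just that shape — boundary = 82.00 mm. So its perimeter = 82.00 mm. Layer 14 (z = 4.2): the cube (footprint 22.5×18.5) is included at this height (perimeter 82.00 mm); the cube at (6, -4) is present — its section is the full 19×20.5 rectangle (perimeter 79.00 mm); Combining (union): the regions partially overlap (shared area 272.25 mm²), so the edge portions inside another operand are dropped and the merged outline is re-measured after clipping — boundary = 95.00 mm. So its perimeter = 95.00 mm. Layer 14 is larger (95.00 vs 82.00 mm).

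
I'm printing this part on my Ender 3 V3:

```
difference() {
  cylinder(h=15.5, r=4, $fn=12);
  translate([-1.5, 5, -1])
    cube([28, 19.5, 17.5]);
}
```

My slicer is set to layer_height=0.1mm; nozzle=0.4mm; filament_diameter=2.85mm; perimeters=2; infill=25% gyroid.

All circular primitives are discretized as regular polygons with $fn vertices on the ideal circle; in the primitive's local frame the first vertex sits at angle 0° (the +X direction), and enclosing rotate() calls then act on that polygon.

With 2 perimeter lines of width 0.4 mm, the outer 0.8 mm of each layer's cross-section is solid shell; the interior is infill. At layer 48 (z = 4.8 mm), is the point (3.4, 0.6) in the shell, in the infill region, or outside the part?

shell

At z = 4.8 mm: the cylinder: section is a regular 12-gon, circumradius r=4; the 28×19.5 cube at (-1.5, 5) contributes its full rectangle; Taking the first minus the rest: starting from the r=4 cylinder, the 28×19.5 cube at (-1.5, 5) misses the remaining region (no effect) — 1 connected region. Overall, the cross-section is a single solid region. The nearest boundary edge runs (3.46, 2.00)→(4.00, 0.00); distance from the point to it = 0.42 mm. The point is inside the cross-section, 0.42 mm from the nearest boundary — within the 0.8 mm shell band (2 × 0.4).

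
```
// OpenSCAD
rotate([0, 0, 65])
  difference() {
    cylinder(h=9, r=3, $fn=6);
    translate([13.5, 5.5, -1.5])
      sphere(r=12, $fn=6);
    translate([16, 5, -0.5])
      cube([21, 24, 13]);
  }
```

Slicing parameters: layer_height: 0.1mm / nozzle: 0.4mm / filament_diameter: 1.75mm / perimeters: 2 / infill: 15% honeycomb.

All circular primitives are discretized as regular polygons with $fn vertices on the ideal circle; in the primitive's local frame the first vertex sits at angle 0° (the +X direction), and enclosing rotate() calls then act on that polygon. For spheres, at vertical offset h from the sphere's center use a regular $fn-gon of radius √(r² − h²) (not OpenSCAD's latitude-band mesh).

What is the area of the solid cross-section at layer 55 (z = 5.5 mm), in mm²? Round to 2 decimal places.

23.38 mm²

At z = 5.5 mm: the cylinder: section is a regular 6-gon, circumradius r=3 (area = (6/2)·3.000²·sin(360°/6) = 23.38 mm²); the r=12 sphere at (13.5, 5.5) slices to a regular 6-gon of circumradius 9.747 (√(r²−h²) with h=7 from center) (area = (6/2)·9.747²·sin(360°/6) = 246.82 mm²); the cube at (16, 5) (footprint 21×24) is included at this height (area 504.00 mm²); Taking the first minus the rest: starting from the r=3 cylinder (23.38 mm²), the r=12 sphere at (13.5, 5.5) misses the remaining region (no effect); the 21×24 cube at (16, 5) misses the remaining region (no effect) — area = 23.38 mm²; (rotated 65° about Z; rotation is an isometry so areas/perimeters/island counts are preserved). Overall, the cross-section is a single solid region. Net area = 23.38 mm².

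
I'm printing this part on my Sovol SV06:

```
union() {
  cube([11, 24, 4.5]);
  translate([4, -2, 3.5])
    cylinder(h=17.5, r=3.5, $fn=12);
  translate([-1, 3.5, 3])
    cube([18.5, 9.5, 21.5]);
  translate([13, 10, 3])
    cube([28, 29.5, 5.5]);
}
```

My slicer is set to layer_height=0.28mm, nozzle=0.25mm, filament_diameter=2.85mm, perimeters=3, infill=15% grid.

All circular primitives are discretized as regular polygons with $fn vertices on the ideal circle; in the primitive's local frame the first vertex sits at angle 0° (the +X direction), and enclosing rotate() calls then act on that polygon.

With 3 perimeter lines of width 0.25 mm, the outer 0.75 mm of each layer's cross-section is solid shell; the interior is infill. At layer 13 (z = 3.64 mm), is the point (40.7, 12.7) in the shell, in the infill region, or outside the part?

At z = 3.64 mm: the cube (footprint 11×24) is included at this height; the r=3.5 cylinder at (4, -2) contributes a regular 12-gon of circumradius 3.5; the cube at (-1, 3.5) (footprint 18.5×9.5) is included at this height; the cube at (13, 10) is present — its section is the full 28×29.5 rectangle; Combining (union): the regions partially overlap (shared area 123.49 mm²), so overlapping operands fuse into one piece — 1 connected region. Overall, the cross-section is a single solid region. The nearest boundary edge runs (41.00, 39.50)→(41.00, 10.00); distance from the point to it = 0.30 mm. The point is inside the cross-section, 0.30 mm from the nearest boundary — within the 0.75 mm shell band (3 × 0.25).

shell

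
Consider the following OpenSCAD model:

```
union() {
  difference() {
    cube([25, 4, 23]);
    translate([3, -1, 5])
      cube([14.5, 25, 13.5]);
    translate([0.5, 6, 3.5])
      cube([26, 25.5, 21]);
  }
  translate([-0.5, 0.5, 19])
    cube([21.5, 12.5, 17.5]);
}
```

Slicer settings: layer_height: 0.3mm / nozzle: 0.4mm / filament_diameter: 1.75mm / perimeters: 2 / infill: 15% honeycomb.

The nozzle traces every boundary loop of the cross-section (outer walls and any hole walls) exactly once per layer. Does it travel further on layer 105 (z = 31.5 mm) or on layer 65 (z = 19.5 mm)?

Layer 105 (z = 31.5): the cube is not intersected at this z (z outside [0, 23]); the cube at (3, -1) does not reach this height (z outside [5, 18.5]); the cube at (0.5, 6) is absent (z outside [3.5, 24.5]); Taking the first minus the rest: the first operand is absent here, so nothing remains; the 21.5×12.5 cube at (-0.5, 0.5) contributes its full rectangle (perimeter 68.00 mm); Combining (union): only the 21.5×12.5 cube at (-0.5, 0.5) is present, so the union is just that shape — boundary = 68.00 mm. So its perimeter = 68.00 mm. Layer 65 (z = 19.5): the cube is present — its section is the full 25×4 rectangle (perimeter 58.00 mm); the cube at (3, -1) is not intersected at this z (z outside [5, 18.5]); the cube at (0.5, 6) (footprint 26×25.5) is included at this height (perimeter 103.00 mm); Subtracting the remaining from the first: starting from the 25×4 cube, the 26×25.5 cube at (0.5, 6) misses the remaining region (no effect) — boundary = 58.00 mm; the 21.5×12.5 cube at (-0.5, 0.5) contributes its full rectangle (perimeter 68.00 mm); Combining (union): the regions partially overlap (shared area 73.50 mm²), so the edge portions inside another operand are dropped and the merged outline is re-measured after clipping — boundary = 77.00 mm. So its perimeter = 77.00 mm. Layer 65 is larger (77.00 vs 68.00 mm).

layer 65 (z = 19.5 mm)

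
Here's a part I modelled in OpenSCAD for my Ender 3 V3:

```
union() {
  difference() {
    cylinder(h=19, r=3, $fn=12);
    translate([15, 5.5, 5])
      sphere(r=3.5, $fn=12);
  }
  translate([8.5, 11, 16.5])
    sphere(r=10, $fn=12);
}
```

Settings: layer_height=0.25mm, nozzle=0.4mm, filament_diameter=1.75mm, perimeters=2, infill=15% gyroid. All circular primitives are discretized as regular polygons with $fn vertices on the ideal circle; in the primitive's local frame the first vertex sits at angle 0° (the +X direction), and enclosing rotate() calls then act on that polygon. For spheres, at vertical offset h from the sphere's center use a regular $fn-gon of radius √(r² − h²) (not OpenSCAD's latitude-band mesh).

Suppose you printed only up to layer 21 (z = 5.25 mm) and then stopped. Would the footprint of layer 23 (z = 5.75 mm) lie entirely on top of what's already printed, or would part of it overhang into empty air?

Compare the two slices. At z = 5.25: the cylinder: section is a regular 12-gon, circumradius r=3 (area = (12/2)·3.000²·sin(360°/12) = 27.00 mm²); the sphere at (15, 5.5): section is a regular 12-gon, circumradius = √(r²−h²) = √(3.5²−0.25²) = 3.491 (area = (12/2)·3.491²·sin(360°/12) = 36.56 mm²); Subtracting the remaining from the first: starting from the r=3 cylinder (27.00 mm²), the r=3.5 sphere at (15, 5.5) misses the remaining region (no effect) — area = 27.00 mm²; the sphere at (8.5, 11) is not intersected at this z (|z−center|=11.250 > r=10); Taking the union: only the result so far is present, so the union is just that shape — area = 27.00 mm². At z = 5.75: the r=3 cylinder gives a regular 12-gon of circumradius 3 (constant along its height) (area = (12/2)·3.000²·sin(360°/12) = 27.00 mm²); the r=3.5 sphere at (15, 5.5) contributes a regular 12-gon of circumradius √(3.5²−0.75²) = 3.419 (area = (12/2)·3.419²·sin(360°/12) = 35.06 mm²); Taking the first minus the rest: starting from the r=3 cylinder (27.00 mm²), the r=3.5 sphere at (15, 5.5) misses the remaining region (no effect) — area = 27.00 mm²; the sphere at (8.5, 11) is absent (|z−center|=10.750 > r=10); Merging all regions: only that combined region is present, so the union is just that shape — area = 27.00 mm². Checking containment: the cross-section at z = 5.75 is a subset of the cross-section at z = 5.25.

entirely on top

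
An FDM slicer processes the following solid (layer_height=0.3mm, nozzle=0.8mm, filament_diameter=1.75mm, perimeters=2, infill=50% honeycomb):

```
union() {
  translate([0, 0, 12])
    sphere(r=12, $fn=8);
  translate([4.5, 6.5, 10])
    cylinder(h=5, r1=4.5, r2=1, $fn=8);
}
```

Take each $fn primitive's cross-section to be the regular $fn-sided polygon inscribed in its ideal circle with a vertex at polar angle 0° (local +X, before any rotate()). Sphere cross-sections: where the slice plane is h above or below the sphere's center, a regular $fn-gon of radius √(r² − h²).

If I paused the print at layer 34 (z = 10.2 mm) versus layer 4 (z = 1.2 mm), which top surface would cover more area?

layer 34 (z = 10.2 mm)

Layer 34 (z = 10.2): the sphere: section is a regular 8-gon, circumradius = √(r²−h²) = √(12²−1.8²) = 11.864 (area = (8/2)·11.864²·sin(360°/8) = 398.13 mm²); the cone at (4.5, 6.5) (r1=4.5→r2=1) has section circumradius 4.360 here — a regular 8-gon (area = (8/2)·4.360²·sin(360°/8) = 53.77 mm²); Taking the union: the regions partially overlap — summed areas 451.90 mm² minus the doubly-counted overlap 50.49 mm² gives 401.41 mm² — area = 401.41 mm². So its area = 401.41 mm². Layer 4 (z = 1.2): the r=12 sphere contributes a regular 8-gon of circumradius √(12²−10.8²) = 5.231 (area = (8/2)·5.231²·sin(360°/8) = 77.39 mm²); the cone at (4.5, 6.5) is not intersected at this z (z outside [10, 15]); Merging all regions: only the r=12 sphere is present, so the union is just that shape — area = 77.39 mm². So its area = 77.39 mm². Layer 34 is larger (401.41 vs 77.39 mm²).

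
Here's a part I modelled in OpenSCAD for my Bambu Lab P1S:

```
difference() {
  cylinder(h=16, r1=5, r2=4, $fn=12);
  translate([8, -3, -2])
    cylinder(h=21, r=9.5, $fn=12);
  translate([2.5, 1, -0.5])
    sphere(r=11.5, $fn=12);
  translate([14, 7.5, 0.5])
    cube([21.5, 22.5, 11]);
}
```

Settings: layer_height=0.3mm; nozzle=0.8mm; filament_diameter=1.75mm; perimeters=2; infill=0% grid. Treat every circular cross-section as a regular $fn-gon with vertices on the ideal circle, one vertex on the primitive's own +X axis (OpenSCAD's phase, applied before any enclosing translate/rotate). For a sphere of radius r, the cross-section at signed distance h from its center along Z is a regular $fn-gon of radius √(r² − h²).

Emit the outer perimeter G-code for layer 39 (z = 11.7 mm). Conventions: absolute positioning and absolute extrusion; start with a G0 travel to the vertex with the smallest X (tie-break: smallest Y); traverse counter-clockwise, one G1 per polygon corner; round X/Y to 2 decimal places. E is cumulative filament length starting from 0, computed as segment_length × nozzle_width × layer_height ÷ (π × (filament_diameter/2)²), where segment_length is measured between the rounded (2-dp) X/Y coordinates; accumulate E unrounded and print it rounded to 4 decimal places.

G0 X-4.27 Y0.00 Z11.70
G1 X-3.70 Y-2.13 E0.2200
G1 X-2.13 Y-3.70 E0.4416
G1 X-1.25 Y-3.93 E0.5323
G1 X-1.50 Y-3.00 E0.6284
G1 X-0.23 Y1.75 E1.1190
G1 X1.81 Y3.78 E1.4062
G1 X0.00 Y4.27 E1.5933
G1 X-2.13 Y3.70 E1.8133
G1 X-3.70 Y2.13 E2.0348
G1 X-4.27 Y0.00 E2.2548

At z = 11.7 mm: the cone contributes a regular 12-gon of circumradius 4.269 (interpolated between r1=5 and r2=4 at t=0.731); the r=9.5 cylinder at (8, -3) contributes a regular 12-gon of circumradius 9.5; the sphere at (2.5, 1) is absent (|z−center|=12.200 > r=11.5); the cube at (14, 7.5) does not reach this height (z outside [0.5, 11.5]); Taking the first minus the rest: starting from the cone, the r=9.5 cylinder at (8, -3) partially overlaps it — only the 30.88 mm² overlap (of its 270.75 mm²) is removed, clipping the outline — 1 connected region. The outline is a single polygon with 10 vertices. Extrusion per mm of travel: 0.8 × 0.3 / (π × 0.875²) = 0.099780. Accumulating E over each segment gives final E = 2.2548.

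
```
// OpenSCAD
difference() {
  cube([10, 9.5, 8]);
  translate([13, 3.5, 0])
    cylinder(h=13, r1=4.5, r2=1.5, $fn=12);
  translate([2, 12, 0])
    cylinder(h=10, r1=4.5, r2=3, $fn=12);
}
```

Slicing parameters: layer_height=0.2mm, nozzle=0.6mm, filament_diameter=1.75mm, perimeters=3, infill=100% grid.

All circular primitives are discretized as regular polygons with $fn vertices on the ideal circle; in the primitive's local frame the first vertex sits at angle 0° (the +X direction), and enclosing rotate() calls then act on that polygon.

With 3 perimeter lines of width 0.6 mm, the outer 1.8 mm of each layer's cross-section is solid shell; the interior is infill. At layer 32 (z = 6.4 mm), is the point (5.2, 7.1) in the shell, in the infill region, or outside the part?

infill

At z = 6.4 mm: the cube is present — its section is the full 10×9.5 rectangle; the cone at (13, 3.5) contributes a regular 12-gon of circumradius 3.023 (interpolated between r1=4.5 and r2=1.5 at t=0.492); the cone at (2, 12) (r1=4.5→r2=3) has section circumradius 3.540 here — a regular 12-gon; Subtracting the remaining from the first: starting from the 10×9.5 cube, the cone at (13, 3.5) partially overlaps it — only the 0.00 mm² overlap (of its 27.42 mm²) is removed, clipping the outline; the cone at (2, 12) partially overlaps it — only the 3.11 mm² overlap (of its 37.59 mm²) is removed, clipping the outline — 1 connected region. Overall, the cross-section is a single solid region. The nearest boundary edge runs (2.00, 8.46)→(3.77, 8.93); distance from the point to it = 2.33 mm. The point is inside the cross-section and 2.33 mm from the nearest boundary — more than the 1.8 mm shell width (3 × 0.6), so it's in the infill interior.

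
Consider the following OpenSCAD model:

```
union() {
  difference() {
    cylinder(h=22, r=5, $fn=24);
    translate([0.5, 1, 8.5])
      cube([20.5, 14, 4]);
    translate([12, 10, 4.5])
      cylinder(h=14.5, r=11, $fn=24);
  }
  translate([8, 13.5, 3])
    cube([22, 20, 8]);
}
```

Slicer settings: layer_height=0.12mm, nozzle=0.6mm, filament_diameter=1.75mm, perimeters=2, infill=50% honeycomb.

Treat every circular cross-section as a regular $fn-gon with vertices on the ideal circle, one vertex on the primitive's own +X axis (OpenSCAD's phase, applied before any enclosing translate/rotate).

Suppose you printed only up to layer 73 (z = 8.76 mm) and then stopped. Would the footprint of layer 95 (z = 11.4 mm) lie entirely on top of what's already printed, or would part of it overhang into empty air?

Compare the two slices. At z = 8.76: the r=5 cylinder gives a regular 24-gon of circumradius 5 (constant along its height) (area = (24/2)·5.000²·sin(360°/24) = 77.65 mm²); the cube at (0.5, 1) is present — its section is the full 20.5×14 rectangle (area 287.00 mm²); the r=11 cylinder at (12, 10) gives a regular 24-gon of circumradius 11 (constant along its height) (area = (24/2)·11.000²·sin(360°/24) = 375.81 mm²); Taking the first minus the rest: starting from the r=5 cylinder (77.65 mm²), the 20.5×14 cube at (0.5, 1) partially overlaps it — only the 12.49 mm² overlap (of its 287.00 mm²) is removed, clipping the outline; the r=11 cylinder at (12, 10) misses the remaining region (no effect) — area = 65.15 mm²; the cube at (8, 13.5) (footprint 22×20) is included at this height (area 440.00 mm²); Combining (union): the 2 present regions are separate (no shared area or edge), so areas and boundary lengths simply add and each stays a separate island — area = 505.15 mm². At z = 11.4: the r=5 cylinder gives a regular 24-gon of circumradius 5 (constant along its height) (area = (24/2)·5.000²·sin(360°/24) = 77.65 mm²); the cube at (0.5, 1) is present — its section is the full 20.5×14 rectangle (area 287.00 mm²); the cylinder at (12, 10): section is a regular 24-gon, circumradius r=11 (area = (24/2)·11.000²·sin(360°/24) = 375.81 mm²); Subtracting the remaining from the first: starting from the r=5 cylinder (77.65 mm²), the 20.5×14 cube at (0.5, 1) partially overlaps it — only the 12.49 mm² overlap (of its 287.00 mm²) is removed, clipping the outline; the r=11 cylinder at (12, 10) misses the remaining region (no effect) — area = 65.15 mm²; the cube at (8, 13.5) is absent (z outside [3, 11]); Taking the union: only that combined region is present, so the union is just that shape — area = 65.15 mm². Checking containment: the cross-section at z = 11.4 is a subset of the cross-section at z = 8.76.

entirely on top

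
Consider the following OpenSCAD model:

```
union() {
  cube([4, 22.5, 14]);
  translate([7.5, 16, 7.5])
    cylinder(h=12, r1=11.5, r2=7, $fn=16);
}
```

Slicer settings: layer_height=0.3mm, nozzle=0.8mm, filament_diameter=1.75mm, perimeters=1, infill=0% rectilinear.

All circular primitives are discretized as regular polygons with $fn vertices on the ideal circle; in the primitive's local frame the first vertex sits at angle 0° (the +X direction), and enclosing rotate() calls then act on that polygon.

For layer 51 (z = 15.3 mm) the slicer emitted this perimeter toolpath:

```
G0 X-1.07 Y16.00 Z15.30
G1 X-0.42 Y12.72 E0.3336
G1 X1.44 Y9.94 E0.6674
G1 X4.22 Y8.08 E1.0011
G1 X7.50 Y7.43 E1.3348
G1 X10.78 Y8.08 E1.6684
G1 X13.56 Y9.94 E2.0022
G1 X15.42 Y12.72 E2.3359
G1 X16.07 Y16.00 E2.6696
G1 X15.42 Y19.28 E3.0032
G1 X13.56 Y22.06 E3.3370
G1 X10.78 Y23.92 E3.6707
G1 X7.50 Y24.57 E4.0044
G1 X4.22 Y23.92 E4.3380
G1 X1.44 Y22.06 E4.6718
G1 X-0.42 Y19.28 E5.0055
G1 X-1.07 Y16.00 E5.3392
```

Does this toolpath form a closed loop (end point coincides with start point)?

yes

Start point (G0): (-1.07, 16.00). End point (last G1): the path returns to the start — closed.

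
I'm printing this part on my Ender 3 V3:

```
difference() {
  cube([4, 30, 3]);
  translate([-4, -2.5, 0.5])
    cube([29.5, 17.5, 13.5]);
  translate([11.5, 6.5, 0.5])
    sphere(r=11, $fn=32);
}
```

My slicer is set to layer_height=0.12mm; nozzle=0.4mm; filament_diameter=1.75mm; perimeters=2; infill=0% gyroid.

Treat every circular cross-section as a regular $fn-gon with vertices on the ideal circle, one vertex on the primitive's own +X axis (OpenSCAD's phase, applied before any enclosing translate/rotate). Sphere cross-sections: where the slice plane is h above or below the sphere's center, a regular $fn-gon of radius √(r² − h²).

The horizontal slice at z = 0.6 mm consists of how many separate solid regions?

At z = 0.6 mm: the cube (footprint 4×30) is included at this height; the 29.5×17.5 cube at (-4, -2.5) contributes its full rectangle; the r=11 sphere at (11.5, 6.5) slices to a regular 32-gon of circumradius 11.000 (√(r²−h²) with h=0.1 from center); Taking the first minus the rest: starting from the 4×30 cube, the 29.5×17.5 cube at (-4, -2.5) partially overlaps it — only the 60.00 mm² overlap (of its 516.25 mm²) is removed, clipping the outline; the r=11 sphere at (11.5, 6.5) misses the remaining region (no effect) — 1 connected region. The result has 1 disconnected region.

1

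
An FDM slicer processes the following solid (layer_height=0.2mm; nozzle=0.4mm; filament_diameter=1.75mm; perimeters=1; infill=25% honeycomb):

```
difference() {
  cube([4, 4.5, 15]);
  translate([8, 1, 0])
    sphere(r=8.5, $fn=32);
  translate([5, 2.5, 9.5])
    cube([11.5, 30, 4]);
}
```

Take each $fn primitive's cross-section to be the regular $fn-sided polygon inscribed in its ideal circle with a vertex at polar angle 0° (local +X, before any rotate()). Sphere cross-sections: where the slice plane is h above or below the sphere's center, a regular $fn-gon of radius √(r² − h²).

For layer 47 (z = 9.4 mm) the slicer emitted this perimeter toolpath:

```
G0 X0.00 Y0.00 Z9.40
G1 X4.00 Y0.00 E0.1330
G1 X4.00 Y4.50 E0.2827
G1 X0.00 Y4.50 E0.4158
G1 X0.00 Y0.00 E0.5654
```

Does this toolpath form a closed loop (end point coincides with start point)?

yes

Start point (G0): (0.00, 0.00). End point (last G1): the path returns to the start — closed.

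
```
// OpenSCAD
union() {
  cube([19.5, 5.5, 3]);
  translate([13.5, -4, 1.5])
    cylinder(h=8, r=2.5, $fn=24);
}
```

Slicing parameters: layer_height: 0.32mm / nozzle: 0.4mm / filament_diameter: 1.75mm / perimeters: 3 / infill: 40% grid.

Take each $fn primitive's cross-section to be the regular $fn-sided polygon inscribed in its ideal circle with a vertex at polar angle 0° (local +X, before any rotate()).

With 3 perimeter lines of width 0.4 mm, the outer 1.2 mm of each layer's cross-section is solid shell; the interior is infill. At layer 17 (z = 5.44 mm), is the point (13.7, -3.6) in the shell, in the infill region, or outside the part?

At z = 5.44 mm: the cube is not intersected at this z (z outside [0, 3]); the r=2.5 cylinder at (13.5, -4) gives a regular 24-gon of circumradius 2.5 (constant along its height); Combining (union): only the r=2.5 cylinder at (13.5, -4) is present, so the union is just that shape — 1 connected region. Overall, the cross-section is a single solid region. The nearest boundary edge runs (14.75, -1.83)→(14.15, -1.59); distance from the point to it = 2.03 mm. The point is inside the cross-section and 2.03 mm from the nearest boundary — more than the 1.2 mm shell width (3 × 0.4), so it's in the infill interior.

infill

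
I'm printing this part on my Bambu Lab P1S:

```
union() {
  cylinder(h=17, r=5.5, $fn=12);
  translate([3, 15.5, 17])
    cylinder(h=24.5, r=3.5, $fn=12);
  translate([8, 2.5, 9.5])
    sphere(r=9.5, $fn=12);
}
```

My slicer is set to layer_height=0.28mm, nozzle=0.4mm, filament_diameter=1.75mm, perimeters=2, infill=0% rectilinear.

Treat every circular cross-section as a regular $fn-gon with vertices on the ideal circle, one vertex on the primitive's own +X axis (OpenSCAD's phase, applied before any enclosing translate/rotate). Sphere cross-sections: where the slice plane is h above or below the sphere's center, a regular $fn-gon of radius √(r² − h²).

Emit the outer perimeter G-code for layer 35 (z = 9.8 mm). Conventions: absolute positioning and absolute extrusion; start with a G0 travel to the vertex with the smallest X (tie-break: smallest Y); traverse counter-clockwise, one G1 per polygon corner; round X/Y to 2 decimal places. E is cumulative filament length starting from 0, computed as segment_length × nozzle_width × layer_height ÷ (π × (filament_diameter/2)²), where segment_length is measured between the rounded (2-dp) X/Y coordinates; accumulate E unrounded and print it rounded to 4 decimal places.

G0 X-5.50 Y0.00 Z9.80
G1 X-4.76 Y-2.75 E0.1326
G1 X-2.75 Y-4.76 E0.2650
G1 X0.00 Y-5.50 E0.3976
G1 X2.39 Y-4.86 E0.5128
G1 X3.25 Y-5.72 E0.5694
G1 X8.00 Y-7.00 E0.7985
G1 X12.75 Y-5.72 E1.0276
G1 X16.22 Y-2.25 E1.2561
G1 X17.50 Y2.50 E1.4851
G1 X16.22 Y7.25 E1.7142
G1 X12.75 Y10.72 E1.9427
G1 X8.00 Y12.00 E2.1718
G1 X3.25 Y10.72 E2.4008
G1 X-0.22 Y7.25 E2.6294
G1 X-0.74 Y5.30 E2.7233
G1 X-2.75 Y4.76 E2.8202
G1 X-4.76 Y2.75 E2.9526
G1 X-5.50 Y0.00 E3.0852

At z = 9.8 mm: the cylinder: section is a regular 12-gon, circumradius r=5.5; the cylinder at (3, 15.5) is absent (z outside [17, 41.5]); the r=9.5 sphere at (8, 2.5) contributes a regular 12-gon of circumradius √(9.5²−0.3²) = 9.495; Merging all regions: the regions partially overlap (shared area 49.07 mm²), so overlapping operands fuse into one piece — 1 connected region. The outline is a single polygon with 18 vertices. Extrusion per mm of travel: 0.4 × 0.28 / (π × 0.875²) = 0.046564. Accumulating E over each segment gives final E = 3.0852.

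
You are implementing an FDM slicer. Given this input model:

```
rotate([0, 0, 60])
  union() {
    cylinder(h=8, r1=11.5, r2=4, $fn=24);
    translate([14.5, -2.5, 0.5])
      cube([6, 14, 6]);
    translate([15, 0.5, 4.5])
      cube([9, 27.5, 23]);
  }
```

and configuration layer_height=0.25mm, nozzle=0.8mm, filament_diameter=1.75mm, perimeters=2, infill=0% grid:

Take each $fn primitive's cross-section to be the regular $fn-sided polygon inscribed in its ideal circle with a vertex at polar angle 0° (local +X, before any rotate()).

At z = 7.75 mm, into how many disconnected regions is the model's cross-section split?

2

At z = 7.75 mm: the cone (r1=11.5→r2=4) has section circumradius 4.234 here — a regular 24-gon; the cube at (14.5, -2.5) is absent (z outside [0.5, 6.5]); the 9×27.5 cube at (15, 0.5) contributes its full rectangle; Combining (union): the 2 present regions are separate (no shared area or edge), so areas and boundary lengths simply add and each stays a separate island — 2 connected regions; (rotated 60° about Z; rotation is an isometry so areas/perimeters/island counts are preserved). The result has 2 disconnected regions.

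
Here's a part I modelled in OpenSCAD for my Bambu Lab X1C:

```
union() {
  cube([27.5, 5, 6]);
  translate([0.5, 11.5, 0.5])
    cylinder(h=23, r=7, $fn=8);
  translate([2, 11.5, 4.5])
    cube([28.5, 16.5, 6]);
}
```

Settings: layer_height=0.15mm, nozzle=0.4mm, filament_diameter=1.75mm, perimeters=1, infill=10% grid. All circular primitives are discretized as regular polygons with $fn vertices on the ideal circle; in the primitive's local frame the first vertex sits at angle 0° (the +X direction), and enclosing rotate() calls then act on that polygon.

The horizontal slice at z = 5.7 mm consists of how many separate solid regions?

1

At z = 5.7 mm: the cube is present — its section is the full 27.5×5 rectangle; the r=7 cylinder at (0.5, 11.5) gives a regular 8-gon of circumradius 7 (constant along its height); the cube at (2, 11.5) (footprint 28.5×16.5) is included at this height; Taking the union: the regions partially overlap (shared area 25.11 mm²), so overlapping operands fuse into one piece — 1 connected region. The result has 1 disconnected region.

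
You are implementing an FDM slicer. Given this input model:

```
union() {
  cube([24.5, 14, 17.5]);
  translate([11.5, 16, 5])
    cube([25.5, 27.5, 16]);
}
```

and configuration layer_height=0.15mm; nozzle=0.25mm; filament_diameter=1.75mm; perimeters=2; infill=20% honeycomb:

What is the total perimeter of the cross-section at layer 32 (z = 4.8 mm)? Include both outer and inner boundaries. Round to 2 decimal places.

At z = 4.8 mm: the 24.5×14 cube contributes its full rectangle (perimeter 77.00 mm); the cube at (11.5, 16) is absent (z outside [5, 21]); Merging all regions: only the 24.5×14 cube is present, so the union is just that shape — boundary = 77.00 mm. Overall, the cross-section is a single solid region. Total boundary length (outer) = 77.00 mm.

77.00 mm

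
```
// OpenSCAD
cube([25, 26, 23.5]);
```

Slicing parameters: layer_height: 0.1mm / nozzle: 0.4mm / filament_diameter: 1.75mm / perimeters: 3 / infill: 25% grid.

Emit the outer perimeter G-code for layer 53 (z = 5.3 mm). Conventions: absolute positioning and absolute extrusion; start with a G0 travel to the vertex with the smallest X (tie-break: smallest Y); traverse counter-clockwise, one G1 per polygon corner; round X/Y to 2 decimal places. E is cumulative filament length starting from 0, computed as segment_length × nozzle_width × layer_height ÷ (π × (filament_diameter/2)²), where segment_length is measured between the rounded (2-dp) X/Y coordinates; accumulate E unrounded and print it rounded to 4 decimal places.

G0 X0.00 Y0.00 Z5.30
G1 X25.00 Y0.00 E0.4158
G1 X25.00 Y26.00 E0.8481
G1 X0.00 Y26.00 E1.2639
G1 X0.00 Y0.00 E1.6963

At z = 5.3 mm: the 25×26 cube contributes its full rectangle. The outline is a single polygon with 4 vertices. Extrusion per mm of travel: 0.4 × 0.1 / (π × 0.875²) = 0.016630. Accumulating E over each segment gives final E = 1.6963.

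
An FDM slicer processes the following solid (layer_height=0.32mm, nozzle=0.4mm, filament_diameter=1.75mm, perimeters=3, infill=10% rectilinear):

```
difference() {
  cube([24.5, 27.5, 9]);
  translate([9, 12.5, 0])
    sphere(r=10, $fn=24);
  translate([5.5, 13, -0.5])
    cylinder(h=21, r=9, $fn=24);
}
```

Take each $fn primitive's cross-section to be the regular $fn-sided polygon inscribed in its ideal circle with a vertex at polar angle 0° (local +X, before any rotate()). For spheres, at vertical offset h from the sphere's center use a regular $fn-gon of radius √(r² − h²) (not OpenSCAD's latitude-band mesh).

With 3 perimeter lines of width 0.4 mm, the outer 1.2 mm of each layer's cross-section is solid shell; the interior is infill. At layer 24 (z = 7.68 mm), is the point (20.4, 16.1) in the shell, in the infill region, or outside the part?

infill

At z = 7.68 mm: the cube is present — its section is the full 24.5×27.5 rectangle; the sphere at (9, 12.5): section is a regular 24-gon, circumradius = √(r²−h²) = √(10²−7.68²) = 6.404; the r=9 cylinder at (5.5, 13) contributes a regular 24-gon of circumradius 9; Taking the first minus the rest: starting from the 24.5×27.5 cube, the r=10 sphere at (9, 12.5) lies wholly inside it (removes its full 127.39 mm² and its 40.13 mm outline becomes a hole wall); the r=9 cylinder at (5.5, 13) partially overlaps it — only the 97.36 mm² overlap (of its 251.57 mm²) is removed, clipping the outline — 1 connected region. Overall, the cross-section is a single solid region. The nearest boundary edge runs (24.50, 27.50)→(24.50, 0.00); distance from the point to it = 4.10 mm. The point is inside the cross-section and 4.10 mm from the nearest boundary — more than the 1.2 mm shell width (3 × 0.4), so it's in the infill interior.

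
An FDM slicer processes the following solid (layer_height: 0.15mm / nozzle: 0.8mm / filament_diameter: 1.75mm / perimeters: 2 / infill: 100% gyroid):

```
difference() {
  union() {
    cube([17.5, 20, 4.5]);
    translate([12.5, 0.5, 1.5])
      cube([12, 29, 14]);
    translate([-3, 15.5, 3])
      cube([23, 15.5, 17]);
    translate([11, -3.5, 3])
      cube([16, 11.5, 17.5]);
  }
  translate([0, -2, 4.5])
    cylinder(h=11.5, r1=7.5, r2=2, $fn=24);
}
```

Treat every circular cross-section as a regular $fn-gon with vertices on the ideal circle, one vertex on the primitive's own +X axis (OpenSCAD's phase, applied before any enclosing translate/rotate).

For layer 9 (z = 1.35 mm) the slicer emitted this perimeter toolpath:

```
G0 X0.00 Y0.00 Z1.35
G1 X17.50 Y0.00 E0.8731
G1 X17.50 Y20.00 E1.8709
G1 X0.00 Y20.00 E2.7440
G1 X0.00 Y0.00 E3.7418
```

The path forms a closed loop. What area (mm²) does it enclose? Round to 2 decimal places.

350.00 mm²

Apply the shoelace formula to the sequence of (X, Y) vertices; enclosed area = 350.00 mm².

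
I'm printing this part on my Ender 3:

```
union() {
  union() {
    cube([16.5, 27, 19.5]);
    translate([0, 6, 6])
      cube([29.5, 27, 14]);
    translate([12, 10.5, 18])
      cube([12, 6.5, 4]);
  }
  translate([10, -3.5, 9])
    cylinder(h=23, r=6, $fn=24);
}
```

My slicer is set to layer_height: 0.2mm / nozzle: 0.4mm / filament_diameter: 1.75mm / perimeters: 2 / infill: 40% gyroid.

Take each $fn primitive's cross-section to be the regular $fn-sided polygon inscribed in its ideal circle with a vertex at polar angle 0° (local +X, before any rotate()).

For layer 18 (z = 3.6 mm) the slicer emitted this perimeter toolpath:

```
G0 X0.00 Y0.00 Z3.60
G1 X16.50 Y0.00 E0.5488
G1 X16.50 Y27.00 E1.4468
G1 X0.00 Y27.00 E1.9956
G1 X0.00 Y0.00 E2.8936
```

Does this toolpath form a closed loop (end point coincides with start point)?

Start point (G0): (0.00, 0.00). End point (last G1): the path returns to the start — closed.

yes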